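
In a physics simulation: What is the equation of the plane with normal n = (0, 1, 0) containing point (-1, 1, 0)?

The plane through P with normal n = (a, b, c) satisfies n·(r - P) = 0,
i.e. ax + by + cz = a·x₀ + b·y₀ + c·z₀.
d = 0·(-1) + 1·1 + 0·0
  = 0 + 1 + 0
  = 1
Equation: y = 1

y = 1


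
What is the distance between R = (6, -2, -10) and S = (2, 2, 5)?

d = √[(x₂-x₁)² + (y₂-y₁)² + (z₂-z₁)²]
  = √[(-4)² + 4² + 15²]
  = √[16 + 16 + 225]
  = √257
  ≈ 16.03

16.03


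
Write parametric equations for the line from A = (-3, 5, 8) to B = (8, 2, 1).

Direction vector d = B - A = (8 + 3, 2 - 5, 1 - 8) = (11, -3, -7)
Parametric form r = A + t·d:
x = -3 + 11t, y = 5 - 3t, z = 8 - 7t

x = -3 + 11t, y = 5 - 3t, z = 8 - 7t


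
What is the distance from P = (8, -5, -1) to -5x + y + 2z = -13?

distance = |a·x₀ + b·y₀ + c·z₀ - d| / √(a² + b² + c²)
  = |(-5)·8 + 1·(-5) + 2·(-1) - (-13)| / √((-5)² + 1² + 2²)
  = |-40 - 5 - 2 + 13| / √(25 + 1 + 4)
  = |-34| / √30
  = 34 / 5.477
  ≈ 6.208

6.208


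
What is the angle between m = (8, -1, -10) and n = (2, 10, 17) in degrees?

m·n = 8·2 + (-1)·10 + (-10)·17 = 16 - 10 - 170 = -164
|m| = √(8² + (-1)² + (-10)²) = √165 ≈ 12.85
|n| = √(2² + 10² + 17²) = √393 ≈ 19.82
cos θ = (m·n)/(|m||n|) = -164/(12.85·19.82) ≈ -0.644
θ = arccos(-0.644) ≈ 130.1°

130.1°


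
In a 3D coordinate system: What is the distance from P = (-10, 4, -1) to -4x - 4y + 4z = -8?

distance = |a·x₀ + b·y₀ + c·z₀ - d| / √(a² + b² + c²)
  = |(-4)·(-10) + (-4)·4 + 4·(-1) - (-8)| / √((-4)² + (-4)² + 4²)
  = |40 - 16 - 4 + 8| / √(16 + 16 + 16)
  = |28| / √48
  = 28 / 6.928
  ≈ 4.041

4.041


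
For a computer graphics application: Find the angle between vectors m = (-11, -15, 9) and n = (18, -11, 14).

m·n = (-11)·18 + (-15)·(-11) + 9·14 = -198 + 165 + 126 = 93
|m| = √((-11)² + (-15)² + 9²) = √427 ≈ 20.66
|n| = √(18² + (-11)² + 14²) = √641 ≈ 25.32
cos θ = (m·n)/(|m||n|) = 93/(20.66·25.32) ≈ 0.1778
θ = arccos(0.1778) ≈ 79.76°

79.76°


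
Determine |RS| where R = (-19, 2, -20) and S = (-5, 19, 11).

d = √[(x₂-x₁)² + (y₂-y₁)² + (z₂-z₁)²]
  = √[14² + 17² + 31²]
  = √[196 + 289 + 961]
  = √1446
  ≈ 38.03

38.03


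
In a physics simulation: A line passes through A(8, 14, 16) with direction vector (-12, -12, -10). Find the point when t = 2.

P(t) = A + t·d
  = (8 + (-12)·2, 14 + (-12)·2, 16 + (-10)·2)
  = (8 - 24, 14 - 24, 16 - 20)
  = (-16, -10, -4)

(-16, -10, -4)


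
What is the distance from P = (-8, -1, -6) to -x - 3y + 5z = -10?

distance = |a·x₀ + b·y₀ + c·z₀ - d| / √(a² + b² + c²)
  = |(-1)·(-8) + (-3)·(-1) + 5·(-6) - (-10)| / √((-1)² + (-3)² + 5²)
  = |8 + 3 - 30 + 10| / √(1 + 9 + 25)
  = |-9| / √35
  = 9 / 5.916
  ≈ 1.521

1.521


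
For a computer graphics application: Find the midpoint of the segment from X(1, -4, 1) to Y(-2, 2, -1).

M = ((x₁+x₂)/2, (y₁+y₂)/2, (z₁+z₂)/2)
  = ((1 - 2)/2, (-4 + 2)/2, (1 - 1)/2)
  = (-1/2, -2/2, 0/2)
  = (-0.5, -1, 0)

(-0.5, -1, 0)


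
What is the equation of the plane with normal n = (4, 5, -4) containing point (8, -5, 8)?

The plane through P with normal n = (a, b, c) satisfies n·(r - P) = 0,
i.e. ax + by + cz = a·x₀ + b·y₀ + c·z₀.
d = 4·8 + 5·(-5) + (-4)·8
  = 32 - 25 - 32
  = -25
Equation: 4x + 5y - 4z = -25

4x + 5y - 4z = -25


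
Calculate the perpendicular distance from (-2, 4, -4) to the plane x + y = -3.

distance = |a·x₀ + b·y₀ + c·z₀ - d| / √(a² + b² + c²)
  = |1·(-2) + 1·4 + 0·(-4) - (-3)| / √(1² + 1² + 0²)
  = |-2 + 4 + 0 + 3| / √(1 + 1 + 0)
  = |5| / √2
  = 5 / 1.414
  ≈ 3.536

3.536


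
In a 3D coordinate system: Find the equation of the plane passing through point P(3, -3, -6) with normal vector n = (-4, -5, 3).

The plane through P with normal n = (a, b, c) satisfies n·(r - P) = 0,
i.e. ax + by + cz = a·x₀ + b·y₀ + c·z₀.
d = (-4)·3 + (-5)·(-3) + 3·(-6)
  = -12 + 15 - 18
  = -15
Equation: -4x - 5y + 3z = -15

-4x - 5y + 3z = -15


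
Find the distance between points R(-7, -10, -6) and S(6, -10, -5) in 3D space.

d = √[(x₂-x₁)² + (y₂-y₁)² + (z₂-z₁)²]
  = √[13² + 0² + 1²]
  = √[169 + 0 + 1]
  = √170
  ≈ 13.04

13.04


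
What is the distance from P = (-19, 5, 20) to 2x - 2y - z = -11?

distance = |a·x₀ + b·y₀ + c·z₀ - d| / √(a² + b² + c²)
  = |2·(-19) + (-2)·5 + (-1)·20 - (-11)| / √(2² + (-2)² + (-1)²)
  = |-38 - 10 - 20 + 11| / √(4 + 4 + 1)
  = |-57| / √9
  = 57 / 3
  ≈ 19

19


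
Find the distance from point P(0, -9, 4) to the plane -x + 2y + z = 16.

distance = |a·x₀ + b·y₀ + c·z₀ - d| / √(a² + b² + c²)
  = |(-1)·0 + 2·(-9) + 1·4 - 16| / √((-1)² + 2² + 1²)
  = |0 - 18 + 4 - 16| / √(1 + 4 + 1)
  = |-30| / √6
  = 30 / 2.449
  ≈ 12.25

12.25


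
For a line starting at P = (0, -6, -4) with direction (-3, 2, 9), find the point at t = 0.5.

P(t) = P + t·d
  = (0 + (-3)·0.5, -6 + 2·0.5, -4 + 9·0.5)
  = (0 - 1.5, -6 + 1, -4 + 4.5)
  = (-1.5, -5, 0.5)

(-1.5, -5, 0.5)


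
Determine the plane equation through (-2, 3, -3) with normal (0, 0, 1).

The plane through P with normal n = (a, b, c) satisfies n·(r - P) = 0,
i.e. ax + by + cz = a·x₀ + b·y₀ + c·z₀.
d = 0·(-2) + 0·3 + 1·(-3)
  = 0 + 0 - 3
  = -3
Equation: z = -3

z = -3


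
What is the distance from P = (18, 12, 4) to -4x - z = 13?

distance = |a·x₀ + b·y₀ + c·z₀ - d| / √(a² + b² + c²)
  = |(-4)·18 + 0·12 + (-1)·4 - 13| / √((-4)² + 0² + (-1)²)
  = |-72 + 0 - 4 - 13| / √(16 + 0 + 1)
  = |-89| / √17
  = 89 / 4.123
  ≈ 21.59

21.59


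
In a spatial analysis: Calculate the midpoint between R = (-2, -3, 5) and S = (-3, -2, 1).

M = ((x₁+x₂)/2, (y₁+y₂)/2, (z₁+z₂)/2)
  = ((-2 - 3)/2, (-3 - 2)/2, (5 + 1)/2)
  = (-5/2, -5/2, 6/2)
  = (-2.5, -2.5, 3)

(-2.5, -2.5, 3)


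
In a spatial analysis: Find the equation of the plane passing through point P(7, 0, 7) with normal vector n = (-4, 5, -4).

The plane through P with normal n = (a, b, c) satisfies n·(r - P) = 0,
i.e. ax + by + cz = a·x₀ + b·y₀ + c·z₀.
d = (-4)·7 + 5·0 + (-4)·7
  = -28 + 0 - 28
  = -56
Equation: -4x + 5y - 4z = -56

-4x + 5y - 4z = -56


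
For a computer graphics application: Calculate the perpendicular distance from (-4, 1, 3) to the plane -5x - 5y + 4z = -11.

distance = |a·x₀ + b·y₀ + c·z₀ - d| / √(a² + b² + c²)
  = |(-5)·(-4) + (-5)·1 + 4·3 - (-11)| / √((-5)² + (-5)² + 4²)
  = |20 - 5 + 12 + 11| / √(25 + 25 + 16)
  = |38| / √66
  = 38 / 8.124
  ≈ 4.677

4.677


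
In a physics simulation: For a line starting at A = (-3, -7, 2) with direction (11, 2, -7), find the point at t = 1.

P(t) = A + t·d
  = (-3 + 11·1, -7 + 2·1, 2 + (-7)·1)
  = (-3 + 11, -7 + 2, 2 - 7)
  = (8, -5, -5)

(8, -5, -5)


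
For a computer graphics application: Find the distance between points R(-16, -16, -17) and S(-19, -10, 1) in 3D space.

d = √[(x₂-x₁)² + (y₂-y₁)² + (z₂-z₁)²]
  = √[(-3)² + 6² + 18²]
  = √[9 + 36 + 324]
  = √369
  ≈ 19.21

19.21


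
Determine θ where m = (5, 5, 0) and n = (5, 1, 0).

m·n = 5·5 + 5·1 + 0·0 = 25 + 5 + 0 = 30
|m| = √(5² + 5² + 0²) = √50 ≈ 7.071
|n| = √(5² + 1² + 0²) = √26 ≈ 5.099
cos θ = (m·n)/(|m||n|) = 30/(7.071·5.099) ≈ 0.8321
θ = arccos(0.8321) ≈ 33.69°

33.69°


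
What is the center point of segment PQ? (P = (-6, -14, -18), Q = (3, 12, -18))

M = ((x₁+x₂)/2, (y₁+y₂)/2, (z₁+z₂)/2)
  = ((-6 + 3)/2, (-14 + 12)/2, (-18 - 18)/2)
  = (-3/2, -2/2, -36/2)
  = (-1.5, -1, -18)

(-1.5, -1, -18)


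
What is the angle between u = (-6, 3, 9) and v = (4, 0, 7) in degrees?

u·v = (-6)·4 + 3·0 + 9·7 = -24 + 0 + 63 = 39
|u| = √((-6)² + 3² + 9²) = √126 ≈ 11.22
|v| = √(4² + 0² + 7²) = √65 ≈ 8.062
cos θ = (u·v)/(|u||v|) = 39/(11.22·8.062) ≈ 0.4309
θ = arccos(0.4309) ≈ 64.47°

64.47°


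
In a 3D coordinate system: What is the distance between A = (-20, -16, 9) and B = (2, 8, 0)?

d = √[(x₂-x₁)² + (y₂-y₁)² + (z₂-z₁)²]
  = √[22² + 24² + (-9)²]
  = √[484 + 576 + 81]
  = √1141
  ≈ 33.78

33.78


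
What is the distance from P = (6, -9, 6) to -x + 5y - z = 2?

distance = |a·x₀ + b·y₀ + c·z₀ - d| / √(a² + b² + c²)
  = |(-1)·6 + 5·(-9) + (-1)·6 - 2| / √((-1)² + 5² + (-1)²)
  = |-6 - 45 - 6 - 2| / √(1 + 25 + 1)
  = |-59| / √27
  = 59 / 5.196
  ≈ 11.35

11.35


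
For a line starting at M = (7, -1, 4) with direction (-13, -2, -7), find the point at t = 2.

P(t) = M + t·d
  = (7 + (-13)·2, -1 + (-2)·2, 4 + (-7)·2)
  = (7 - 26, -1 - 4, 4 - 14)
  = (-19, -5, -10)

(-19, -5, -10)


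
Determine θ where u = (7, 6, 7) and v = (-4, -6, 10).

u·v = 7·(-4) + 6·(-6) + 7·10 = -28 - 36 + 70 = 6
|u| = √(7² + 6² + 7²) = √134 ≈ 11.58
|v| = √((-4)² + (-6)² + 10²) = √152 ≈ 12.33
cos θ = (u·v)/(|u||v|) = 6/(11.58·12.33) ≈ 0.04204
θ = arccos(0.04204) ≈ 87.59°

87.59°


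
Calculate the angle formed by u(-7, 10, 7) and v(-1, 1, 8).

u·v = (-7)·(-1) + 10·1 + 7·8 = 7 + 10 + 56 = 73
|u| = √((-7)² + 10² + 7²) = √198 ≈ 14.07
|v| = √((-1)² + 1² + 8²) = √66 ≈ 8.124
cos θ = (u·v)/(|u||v|) = 73/(14.07·8.124) ≈ 0.6386
θ = arccos(0.6386) ≈ 50.31°

50.31°


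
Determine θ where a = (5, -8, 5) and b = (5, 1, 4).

a·b = 5·5 + (-8)·1 + 5·4 = 25 - 8 + 20 = 37
|a| = √(5² + (-8)² + 5²) = √114 ≈ 10.68
|b| = √(5² + 1² + 4²) = √42 ≈ 6.481
cos θ = (a·b)/(|a||b|) = 37/(10.68·6.481) ≈ 0.5347
θ = arccos(0.5347) ≈ 57.68°

57.68°


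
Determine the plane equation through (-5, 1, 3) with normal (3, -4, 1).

The plane through P with normal n = (a, b, c) satisfies n·(r - P) = 0,
i.e. ax + by + cz = a·x₀ + b·y₀ + c·z₀.
d = 3·(-5) + (-4)·1 + 1·3
  = -15 - 4 + 3
  = -16
Equation: 3x - 4y + z = -16

3x - 4y + z = -16


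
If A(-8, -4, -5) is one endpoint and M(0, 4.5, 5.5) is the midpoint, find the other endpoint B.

B = 2M - A
  = (2·0 - (-8), 2·4.5 - (-4), 2·5.5 - (-5))
  = (0 + 8, 9 + 4, 11 + 5)
  = (8, 13, 16)

(8, 13, 16)


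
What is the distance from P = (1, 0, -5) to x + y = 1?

distance = |a·x₀ + b·y₀ + c·z₀ - d| / √(a² + b² + c²)
  = |1·1 + 1·0 + 0·(-5) - 1| / √(1² + 1² + 0²)
  = |1 + 0 + 0 - 1| / √(1 + 1 + 0)
  = |0| / √2
  = 0 / 1.414
  ≈ 0

0


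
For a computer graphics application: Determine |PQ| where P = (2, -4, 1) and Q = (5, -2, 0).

d = √[(x₂-x₁)² + (y₂-y₁)² + (z₂-z₁)²]
  = √[3² + 2² + (-1)²]
  = √[9 + 4 + 1]
  = √14
  ≈ 3.742

3.742


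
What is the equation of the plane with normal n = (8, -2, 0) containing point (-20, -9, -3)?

The plane through P with normal n = (a, b, c) satisfies n·(r - P) = 0,
i.e. ax + by + cz = a·x₀ + b·y₀ + c·z₀.
d = 8·(-20) + (-2)·(-9) + 0·(-3)
  = -160 + 18 + 0
  = -142
Equation: 8x - 2y = -142

8x - 2y = -142


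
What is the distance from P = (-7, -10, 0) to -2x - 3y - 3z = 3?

distance = |a·x₀ + b·y₀ + c·z₀ - d| / √(a² + b² + c²)
  = |(-2)·(-7) + (-3)·(-10) + (-3)·0 - 3| / √((-2)² + (-3)² + (-3)²)
  = |14 + 30 + 0 - 3| / √(4 + 9 + 9)
  = |41| / √22
  = 41 / 4.69
  ≈ 8.741

8.741


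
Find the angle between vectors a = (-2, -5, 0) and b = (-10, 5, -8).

a·b = (-2)·(-10) + (-5)·5 + 0·(-8) = 20 - 25 + 0 = -5
|a| = √((-2)² + (-5)² + 0²) = √29 ≈ 5.385
|b| = √((-10)² + 5² + (-8)²) = √189 ≈ 13.75
cos θ = (a·b)/(|a||b|) = -5/(5.385·13.75) ≈ -0.06754
θ = arccos(-0.06754) ≈ 93.87°

93.87°


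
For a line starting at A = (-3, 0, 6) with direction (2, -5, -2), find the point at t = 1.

P(t) = A + t·d
  = (-3 + 2·1, 0 + (-5)·1, 6 + (-2)·1)
  = (-3 + 2, 0 - 5, 6 - 2)
  = (-1, -5, 4)

(-1, -5, 4)


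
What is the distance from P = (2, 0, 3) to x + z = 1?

distance = |a·x₀ + b·y₀ + c·z₀ - d| / √(a² + b² + c²)
  = |1·2 + 0·0 + 1·3 - 1| / √(1² + 0² + 1²)
  = |2 + 0 + 3 - 1| / √(1 + 0 + 1)
  = |4| / √2
  = 4 / 1.414
  ≈ 2.828

2.828


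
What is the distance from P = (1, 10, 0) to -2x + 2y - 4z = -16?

distance = |a·x₀ + b·y₀ + c·z₀ - d| / √(a² + b² + c²)
  = |(-2)·1 + 2·10 + (-4)·0 - (-16)| / √((-2)² + 2² + (-4)²)
  = |-2 + 20 + 0 + 16| / √(4 + 4 + 16)
  = |34| / √24
  = 34 / 4.899
  ≈ 6.94

6.94


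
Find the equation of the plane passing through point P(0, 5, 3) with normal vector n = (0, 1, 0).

The plane through P with normal n = (a, b, c) satisfies n·(r - P) = 0,
i.e. ax + by + cz = a·x₀ + b·y₀ + c·z₀.
d = 0·0 + 1·5 + 0·3
  = 0 + 5 + 0
  = 5
Equation: y = 5

y = 5


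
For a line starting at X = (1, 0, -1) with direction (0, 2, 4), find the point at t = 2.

P(t) = X + t·d
  = (1 + 0·2, 0 + 2·2, -1 + 4·2)
  = (1 + 0, 0 + 4, -1 + 8)
  = (1, 4, 7)

(1, 4, 7)


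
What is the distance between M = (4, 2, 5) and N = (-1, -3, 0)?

d = √[(x₂-x₁)² + (y₂-y₁)² + (z₂-z₁)²]
  = √[(-5)² + (-5)² + (-5)²]
  = √[25 + 25 + 25]
  = √75
  ≈ 8.66

8.66


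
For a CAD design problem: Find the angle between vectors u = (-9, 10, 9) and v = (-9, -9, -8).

u·v = (-9)·(-9) + 10·(-9) + 9·(-8) = 81 - 90 - 72 = -81
|u| = √((-9)² + 10² + 9²) = √262 ≈ 16.19
|v| = √((-9)² + (-9)² + (-8)²) = √226 ≈ 15.03
cos θ = (u·v)/(|u||v|) = -81/(16.19·15.03) ≈ -0.3329
θ = arccos(-0.3329) ≈ 109.4°

109.4°


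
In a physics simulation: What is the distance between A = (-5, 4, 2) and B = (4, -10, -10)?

d = √[(x₂-x₁)² + (y₂-y₁)² + (z₂-z₁)²]
  = √[9² + (-14)² + (-12)²]
  = √[81 + 196 + 144]
  = √421
  ≈ 20.52

20.52


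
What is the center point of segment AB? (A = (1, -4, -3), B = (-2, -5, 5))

M = ((x₁+x₂)/2, (y₁+y₂)/2, (z₁+z₂)/2)
  = ((1 - 2)/2, (-4 - 5)/2, (-3 + 5)/2)
  = (-1/2, -9/2, 2/2)
  = (-0.5, -4.5, 1)

(-0.5, -4.5, 1)


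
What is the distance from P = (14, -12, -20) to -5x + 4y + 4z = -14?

distance = |a·x₀ + b·y₀ + c·z₀ - d| / √(a² + b² + c²)
  = |(-5)·14 + 4·(-12) + 4·(-20) - (-14)| / √((-5)² + 4² + 4²)
  = |-70 - 48 - 80 + 14| / √(25 + 16 + 16)
  = |-184| / √57
  = 184 / 7.55
  ≈ 24.37

24.37


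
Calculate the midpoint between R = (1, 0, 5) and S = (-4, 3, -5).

M = ((x₁+x₂)/2, (y₁+y₂)/2, (z₁+z₂)/2)
  = ((1 - 4)/2, (0 + 3)/2, (5 - 5)/2)
  = (-3/2, 3/2, 0/2)
  = (-1.5, 1.5, 0)

(-1.5, 1.5, 0)


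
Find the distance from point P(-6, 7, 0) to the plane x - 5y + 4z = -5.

distance = |a·x₀ + b·y₀ + c·z₀ - d| / √(a² + b² + c²)
  = |1·(-6) + (-5)·7 + 4·0 - (-5)| / √(1² + (-5)² + 4²)
  = |-6 - 35 + 0 + 5| / √(1 + 25 + 16)
  = |-36| / √42
  = 36 / 6.481
  ≈ 5.555

5.555


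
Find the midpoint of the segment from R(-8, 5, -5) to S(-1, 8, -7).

M = ((x₁+x₂)/2, (y₁+y₂)/2, (z₁+z₂)/2)
  = ((-8 - 1)/2, (5 + 8)/2, (-5 - 7)/2)
  = (-9/2, 13/2, -12/2)
  = (-4.5, 6.5, -6)

(-4.5, 6.5, -6)


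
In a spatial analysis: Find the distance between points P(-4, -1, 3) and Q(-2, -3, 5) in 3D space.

d = √[(x₂-x₁)² + (y₂-y₁)² + (z₂-z₁)²]
  = √[2² + (-2)² + 2²]
  = √[4 + 4 + 4]
  = √12
  ≈ 3.464

3.464


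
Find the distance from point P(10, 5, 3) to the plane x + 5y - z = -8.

distance = |a·x₀ + b·y₀ + c·z₀ - d| / √(a² + b² + c²)
  = |1·10 + 5·5 + (-1)·3 - (-8)| / √(1² + 5² + (-1)²)
  = |10 + 25 - 3 + 8| / √(1 + 25 + 1)
  = |40| / √27
  = 40 / 5.196
  ≈ 7.698

7.698


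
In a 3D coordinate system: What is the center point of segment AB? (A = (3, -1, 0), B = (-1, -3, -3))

M = ((x₁+x₂)/2, (y₁+y₂)/2, (z₁+z₂)/2)
  = ((3 - 1)/2, (-1 - 3)/2, (0 - 3)/2)
  = (2/2, -4/2, -3/2)
  = (1, -2, -1.5)

(1, -2, -1.5)


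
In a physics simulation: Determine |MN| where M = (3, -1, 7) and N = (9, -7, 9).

d = √[(x₂-x₁)² + (y₂-y₁)² + (z₂-z₁)²]
  = √[6² + (-6)² + 2²]
  = √[36 + 36 + 4]
  = √76
  ≈ 8.718

8.718


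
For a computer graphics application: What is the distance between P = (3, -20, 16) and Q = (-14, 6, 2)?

d = √[(x₂-x₁)² + (y₂-y₁)² + (z₂-z₁)²]
  = √[(-17)² + 26² + (-14)²]
  = √[289 + 676 + 196]
  = √1161
  ≈ 34.07

34.07


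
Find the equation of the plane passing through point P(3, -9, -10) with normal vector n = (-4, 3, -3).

The plane through P with normal n = (a, b, c) satisfies n·(r - P) = 0,
i.e. ax + by + cz = a·x₀ + b·y₀ + c·z₀.
d = (-4)·3 + 3·(-9) + (-3)·(-10)
  = -12 - 27 + 30
  = -9
Equation: -4x + 3y - 3z = -9

-4x + 3y - 3z = -9


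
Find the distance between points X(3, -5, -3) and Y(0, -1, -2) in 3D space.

d = √[(x₂-x₁)² + (y₂-y₁)² + (z₂-z₁)²]
  = √[(-3)² + 4² + 1²]
  = √[9 + 16 + 1]
  = √26
  ≈ 5.099

5.099


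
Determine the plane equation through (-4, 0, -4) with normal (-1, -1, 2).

The plane through P with normal n = (a, b, c) satisfies n·(r - P) = 0,
i.e. ax + by + cz = a·x₀ + b·y₀ + c·z₀.
d = (-1)·(-4) + (-1)·0 + 2·(-4)
  = 4 + 0 - 8
  = -4
Equation: -x - y + 2z = -4

-x - y + 2z = -4


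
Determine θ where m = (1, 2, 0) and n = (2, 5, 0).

m·n = 1·2 + 2·5 + 0·0 = 2 + 10 + 0 = 12
|m| = √(1² + 2² + 0²) = √5 ≈ 2.236
|n| = √(2² + 5² + 0²) = √29 ≈ 5.385
cos θ = (m·n)/(|m||n|) = 12/(2.236·5.385) ≈ 0.9965
θ = arccos(0.9965) ≈ 4.764°

4.764°


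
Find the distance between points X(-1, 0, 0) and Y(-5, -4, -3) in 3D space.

d = √[(x₂-x₁)² + (y₂-y₁)² + (z₂-z₁)²]
  = √[(-4)² + (-4)² + (-3)²]
  = √[16 + 16 + 9]
  = √41
  ≈ 6.403

6.403


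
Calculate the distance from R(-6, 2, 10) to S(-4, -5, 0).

d = √[(x₂-x₁)² + (y₂-y₁)² + (z₂-z₁)²]
  = √[2² + (-7)² + (-10)²]
  = √[4 + 49 + 100]
  = √153
  ≈ 12.37

12.37


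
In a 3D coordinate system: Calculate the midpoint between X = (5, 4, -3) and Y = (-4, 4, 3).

M = ((x₁+x₂)/2, (y₁+y₂)/2, (z₁+z₂)/2)
  = ((5 - 4)/2, (4 + 4)/2, (-3 + 3)/2)
  = (1/2, 8/2, 0/2)
  = (0.5, 4, 0)

(0.5, 4, 0)


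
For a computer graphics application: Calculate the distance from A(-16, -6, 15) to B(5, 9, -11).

d = √[(x₂-x₁)² + (y₂-y₁)² + (z₂-z₁)²]
  = √[21² + 15² + (-26)²]
  = √[441 + 225 + 676]
  = √1342
  ≈ 36.63

36.63


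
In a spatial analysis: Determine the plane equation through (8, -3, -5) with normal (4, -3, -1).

The plane through P with normal n = (a, b, c) satisfies n·(r - P) = 0,
i.e. ax + by + cz = a·x₀ + b·y₀ + c·z₀.
d = 4·8 + (-3)·(-3) + (-1)·(-5)
  = 32 + 9 + 5
  = 46
Equation: 4x - 3y - z = 46

4x - 3y - z = 46


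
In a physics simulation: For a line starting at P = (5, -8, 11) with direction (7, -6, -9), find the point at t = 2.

P(t) = P + t·d
  = (5 + 7·2, -8 + (-6)·2, 11 + (-9)·2)
  = (5 + 14, -8 - 12, 11 - 18)
  = (19, -20, -7)

(19, -20, -7)


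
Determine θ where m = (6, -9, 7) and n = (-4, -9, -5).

m·n = 6·(-4) + (-9)·(-9) + 7·(-5) = -24 + 81 - 35 = 22
|m| = √(6² + (-9)² + 7²) = √166 ≈ 12.88
|n| = √((-4)² + (-9)² + (-5)²) = √122 ≈ 11.05
cos θ = (m·n)/(|m||n|) = 22/(12.88·11.05) ≈ 0.1546
θ = arccos(0.1546) ≈ 81.11°

81.11°


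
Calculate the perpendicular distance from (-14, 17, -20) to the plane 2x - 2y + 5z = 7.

distance = |a·x₀ + b·y₀ + c·z₀ - d| / √(a² + b² + c²)
  = |2·(-14) + (-2)·17 + 5·(-20) - 7| / √(2² + (-2)² + 5²)
  = |-28 - 34 - 100 - 7| / √(4 + 4 + 25)
  = |-169| / √33
  = 169 / 5.745
  ≈ 29.42

29.42


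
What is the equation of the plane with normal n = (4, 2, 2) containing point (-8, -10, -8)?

The plane through P with normal n = (a, b, c) satisfies n·(r - P) = 0,
i.e. ax + by + cz = a·x₀ + b·y₀ + c·z₀.
d = 4·(-8) + 2·(-10) + 2·(-8)
  = -32 - 20 - 16
  = -68
Equation: 4x + 2y + 2z = -68

4x + 2y + 2z = -68


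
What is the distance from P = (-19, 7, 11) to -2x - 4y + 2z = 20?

distance = |a·x₀ + b·y₀ + c·z₀ - d| / √(a² + b² + c²)
  = |(-2)·(-19) + (-4)·7 + 2·11 - 20| / √((-2)² + (-4)² + 2²)
  = |38 - 28 + 22 - 20| / √(4 + 16 + 4)
  = |12| / √24
  = 12 / 4.899
  ≈ 2.449

2.449


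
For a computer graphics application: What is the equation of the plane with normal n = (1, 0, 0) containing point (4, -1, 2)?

The plane through P with normal n = (a, b, c) satisfies n·(r - P) = 0,
i.e. ax + by + cz = a·x₀ + b·y₀ + c·z₀.
d = 1·4 + 0·(-1) + 0·2
  = 4 + 0 + 0
  = 4
Equation: x = 4

x = 4


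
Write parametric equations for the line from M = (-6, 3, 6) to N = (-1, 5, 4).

Direction vector d = N - M = (-1 + 6, 5 - 3, 4 - 6) = (5, 2, -2)
Parametric form r = M + t·d:
x = -6 + 5t, y = 3 + 2t, z = 6 - 2t

x = -6 + 5t, y = 3 + 2t, z = 6 - 2t


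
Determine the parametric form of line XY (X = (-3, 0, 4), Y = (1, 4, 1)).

Direction vector d = Y - X = (1 + 3, 4 + 0, 1 - 4) = (4, 4, -3)
Parametric form r = X + t·d:
x = -3 + 4t, y = 0 + 4t, z = 4 - 3t

x = -3 + 4t, y = 0 + 4t, z = 4 - 3t


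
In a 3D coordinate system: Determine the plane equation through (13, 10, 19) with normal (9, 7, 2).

The plane through P with normal n = (a, b, c) satisfies n·(r - P) = 0,
i.e. ax + by + cz = a·x₀ + b·y₀ + c·z₀.
d = 9·13 + 7·10 + 2·19
  = 117 + 70 + 38
  = 225
Equation: 9x + 7y + 2z = 225

9x + 7y + 2z = 225


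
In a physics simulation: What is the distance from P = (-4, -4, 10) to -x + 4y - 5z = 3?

distance = |a·x₀ + b·y₀ + c·z₀ - d| / √(a² + b² + c²)
  = |(-1)·(-4) + 4·(-4) + (-5)·10 - 3| / √((-1)² + 4² + (-5)²)
  = |4 - 16 - 50 - 3| / √(1 + 16 + 25)
  = |-65| / √42
  = 65 / 6.481
  ≈ 10.03

10.03


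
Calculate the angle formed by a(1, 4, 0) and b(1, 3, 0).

a·b = 1·1 + 4·3 + 0·0 = 1 + 12 + 0 = 13
|a| = √(1² + 4² + 0²) = √17 ≈ 4.123
|b| = √(1² + 3² + 0²) = √10 ≈ 3.162
cos θ = (a·b)/(|a||b|) = 13/(4.123·3.162) ≈ 0.9971
θ = arccos(0.9971) ≈ 4.399°

4.399°


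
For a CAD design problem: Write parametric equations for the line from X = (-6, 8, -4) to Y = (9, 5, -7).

Direction vector d = Y - X = (9 + 6, 5 - 8, -7 + 4) = (15, -3, -3)
Parametric form r = X + t·d:
x = -6 + 15t, y = 8 - 3t, z = -4 - 3t

x = -6 + 15t, y = 8 - 3t, z = -4 - 3t


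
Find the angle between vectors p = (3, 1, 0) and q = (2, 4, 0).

p·q = 3·2 + 1·4 + 0·0 = 6 + 4 + 0 = 10
|p| = √(3² + 1² + 0²) = √10 ≈ 3.162
|q| = √(2² + 4² + 0²) = √20 ≈ 4.472
cos θ = (p·q)/(|p||q|) = 10/(3.162·4.472) ≈ 0.7071
θ = arccos(0.7071) ≈ 45°

45°


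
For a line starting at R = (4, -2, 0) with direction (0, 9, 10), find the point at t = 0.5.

P(t) = R + t·d
  = (4 + 0·0.5, -2 + 9·0.5, 0 + 10·0.5)
  = (4 + 0, -2 + 4.5, 0 + 5)
  = (4, 2.5, 5)

(4, 2.5, 5)


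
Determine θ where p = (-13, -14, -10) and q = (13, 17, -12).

p·q = (-13)·13 + (-14)·17 + (-10)·(-12) = -169 - 238 + 120 = -287
|p| = √((-13)² + (-14)² + (-10)²) = √465 ≈ 21.56
|q| = √(13² + 17² + (-12)²) = √602 ≈ 24.54
cos θ = (p·q)/(|p||q|) = -287/(21.56·24.54) ≈ -0.5424
θ = arccos(-0.5424) ≈ 122.9°

122.9°


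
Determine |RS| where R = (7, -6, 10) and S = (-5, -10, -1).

d = √[(x₂-x₁)² + (y₂-y₁)² + (z₂-z₁)²]
  = √[(-12)² + (-4)² + (-11)²]
  = √[144 + 16 + 121]
  = √281
  ≈ 16.76

16.76


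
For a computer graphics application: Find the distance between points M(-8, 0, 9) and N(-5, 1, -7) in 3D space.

d = √[(x₂-x₁)² + (y₂-y₁)² + (z₂-z₁)²]
  = √[3² + 1² + (-16)²]
  = √[9 + 1 + 256]
  = √266
  ≈ 16.31

16.31


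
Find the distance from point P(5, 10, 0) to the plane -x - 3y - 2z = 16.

distance = |a·x₀ + b·y₀ + c·z₀ - d| / √(a² + b² + c²)
  = |(-1)·5 + (-3)·10 + (-2)·0 - 16| / √((-1)² + (-3)² + (-2)²)
  = |-5 - 30 + 0 - 16| / √(1 + 9 + 4)
  = |-51| / √14
  = 51 / 3.742
  ≈ 13.63

13.63


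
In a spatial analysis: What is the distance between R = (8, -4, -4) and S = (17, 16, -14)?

d = √[(x₂-x₁)² + (y₂-y₁)² + (z₂-z₁)²]
  = √[9² + 20² + (-10)²]
  = √[81 + 400 + 100]
  = √581
  ≈ 24.1

24.1


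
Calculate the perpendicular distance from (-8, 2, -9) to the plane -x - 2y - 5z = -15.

distance = |a·x₀ + b·y₀ + c·z₀ - d| / √(a² + b² + c²)
  = |(-1)·(-8) + (-2)·2 + (-5)·(-9) - (-15)| / √((-1)² + (-2)² + (-5)²)
  = |8 - 4 + 45 + 15| / √(1 + 4 + 25)
  = |64| / √30
  = 64 / 5.477
  ≈ 11.68

11.68


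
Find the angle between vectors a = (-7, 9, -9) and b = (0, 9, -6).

a·b = (-7)·0 + 9·9 + (-9)·(-6) = 0 + 81 + 54 = 135
|a| = √((-7)² + 9² + (-9)²) = √211 ≈ 14.53
|b| = √(0² + 9² + (-6)²) = √117 ≈ 10.82
cos θ = (a·b)/(|a||b|) = 135/(14.53·10.82) ≈ 0.8592
θ = arccos(0.8592) ≈ 30.77°

30.77°


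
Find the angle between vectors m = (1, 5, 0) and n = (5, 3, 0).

m·n = 1·5 + 5·3 + 0·0 = 5 + 15 + 0 = 20
|m| = √(1² + 5² + 0²) = √26 ≈ 5.099
|n| = √(5² + 3² + 0²) = √34 ≈ 5.831
cos θ = (m·n)/(|m||n|) = 20/(5.099·5.831) ≈ 0.6727
θ = arccos(0.6727) ≈ 47.73°

47.73°


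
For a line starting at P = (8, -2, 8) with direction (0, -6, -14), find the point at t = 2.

P(t) = P + t·d
  = (8 + 0·2, -2 + (-6)·2, 8 + (-14)·2)
  = (8 + 0, -2 - 12, 8 - 28)
  = (8, -14, -20)

(8, -14, -20)


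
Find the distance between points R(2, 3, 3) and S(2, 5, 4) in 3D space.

d = √[(x₂-x₁)² + (y₂-y₁)² + (z₂-z₁)²]
  = √[0² + 2² + 1²]
  = √[0 + 4 + 1]
  = √5
  ≈ 2.236

2.236


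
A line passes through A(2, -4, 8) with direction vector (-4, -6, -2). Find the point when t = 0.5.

P(t) = A + t·d
  = (2 + (-4)·0.5, -4 + (-6)·0.5, 8 + (-2)·0.5)
  = (2 - 2, -4 - 3, 8 - 1)
  = (0, -7, 7)

(0, -7, 7)


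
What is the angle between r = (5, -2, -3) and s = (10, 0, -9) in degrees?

r·s = 5·10 + (-2)·0 + (-3)·(-9) = 50 + 0 + 27 = 77
|r| = √(5² + (-2)² + (-3)²) = √38 ≈ 6.164
|s| = √(10² + 0² + (-9)²) = √181 ≈ 13.45
cos θ = (r·s)/(|r||s|) = 77/(6.164·13.45) ≈ 0.9285
θ = arccos(0.9285) ≈ 21.81°

21.81°


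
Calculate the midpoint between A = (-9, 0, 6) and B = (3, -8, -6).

M = ((x₁+x₂)/2, (y₁+y₂)/2, (z₁+z₂)/2)
  = ((-9 + 3)/2, (0 - 8)/2, (6 - 6)/2)
  = (-6/2, -8/2, 0/2)
  = (-3, -4, 0)

(-3, -4, 0)


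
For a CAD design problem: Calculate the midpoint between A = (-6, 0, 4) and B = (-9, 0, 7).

M = ((x₁+x₂)/2, (y₁+y₂)/2, (z₁+z₂)/2)
  = ((-6 - 9)/2, (0 + 0)/2, (4 + 7)/2)
  = (-15/2, 0/2, 11/2)
  = (-7.5, 0, 5.5)

(-7.5, 0, 5.5)


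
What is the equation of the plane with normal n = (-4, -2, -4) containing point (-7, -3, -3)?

The plane through P with normal n = (a, b, c) satisfies n·(r - P) = 0,
i.e. ax + by + cz = a·x₀ + b·y₀ + c·z₀.
d = (-4)·(-7) + (-2)·(-3) + (-4)·(-3)
  = 28 + 6 + 12
  = 46
Equation: -4x - 2y - 4z = 46

-4x - 2y - 4z = 46


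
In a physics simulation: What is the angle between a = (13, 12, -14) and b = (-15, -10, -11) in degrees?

a·b = 13·(-15) + 12·(-10) + (-14)·(-11) = -195 - 120 + 154 = -161
|a| = √(13² + 12² + (-14)²) = √509 ≈ 22.56
|b| = √((-15)² + (-10)² + (-11)²) = √446 ≈ 21.12
cos θ = (a·b)/(|a||b|) = -161/(22.56·21.12) ≈ -0.3379
θ = arccos(-0.3379) ≈ 109.7°

109.7°


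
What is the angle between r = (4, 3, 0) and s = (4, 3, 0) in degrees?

r·s = 4·4 + 3·3 + 0·0 = 16 + 9 + 0 = 25
|r| = √(4² + 3² + 0²) = √25 ≈ 5
|s| = √(4² + 3² + 0²) = √25 ≈ 5
cos θ = (r·s)/(|r||s|) = 25/(5·5) ≈ 1
θ = arccos(1) ≈ 0°

0°


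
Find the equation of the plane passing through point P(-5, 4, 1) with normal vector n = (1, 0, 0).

The plane through P with normal n = (a, b, c) satisfies n·(r - P) = 0,
i.e. ax + by + cz = a·x₀ + b·y₀ + c·z₀.
d = 1·(-5) + 0·4 + 0·1
  = -5 + 0 + 0
  = -5
Equation: x = -5

x = -5


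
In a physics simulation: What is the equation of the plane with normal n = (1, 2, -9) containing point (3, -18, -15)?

The plane through P with normal n = (a, b, c) satisfies n·(r - P) = 0,
i.e. ax + by + cz = a·x₀ + b·y₀ + c·z₀.
d = 1·3 + 2·(-18) + (-9)·(-15)
  = 3 - 36 + 135
  = 102
Equation: x + 2y - 9z = 102

x + 2y - 9z = 102


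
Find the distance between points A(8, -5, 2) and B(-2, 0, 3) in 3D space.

d = √[(x₂-x₁)² + (y₂-y₁)² + (z₂-z₁)²]
  = √[(-10)² + 5² + 1²]
  = √[100 + 25 + 1]
  = √126
  ≈ 11.22

11.22


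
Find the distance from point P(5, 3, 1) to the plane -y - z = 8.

distance = |a·x₀ + b·y₀ + c·z₀ - d| / √(a² + b² + c²)
  = |0·5 + (-1)·3 + (-1)·1 - 8| / √(0² + (-1)² + (-1)²)
  = |0 - 3 - 1 - 8| / √(0 + 1 + 1)
  = |-12| / √2
  = 12 / 1.414
  ≈ 8.485

8.485


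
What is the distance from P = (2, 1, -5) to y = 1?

distance = |a·x₀ + b·y₀ + c·z₀ - d| / √(a² + b² + c²)
  = |0·2 + 1·1 + 0·(-5) - 1| / √(0² + 1² + 0²)
  = |0 + 1 + 0 - 1| / √(0 + 1 + 0)
  = |0| / √1
  = 0 / 1
  ≈ 0

0


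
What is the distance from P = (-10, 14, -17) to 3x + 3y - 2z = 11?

distance = |a·x₀ + b·y₀ + c·z₀ - d| / √(a² + b² + c²)
  = |3·(-10) + 3·14 + (-2)·(-17) - 11| / √(3² + 3² + (-2)²)
  = |-30 + 42 + 34 - 11| / √(9 + 9 + 4)
  = |35| / √22
  = 35 / 4.69
  ≈ 7.462

7.462


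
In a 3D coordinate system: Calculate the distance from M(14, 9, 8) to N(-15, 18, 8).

d = √[(x₂-x₁)² + (y₂-y₁)² + (z₂-z₁)²]
  = √[(-29)² + 9² + 0²]
  = √[841 + 81 + 0]
  = √922
  ≈ 30.36

30.36


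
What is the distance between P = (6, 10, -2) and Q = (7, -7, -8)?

d = √[(x₂-x₁)² + (y₂-y₁)² + (z₂-z₁)²]
  = √[1² + (-17)² + (-6)²]
  = √[1 + 289 + 36]
  = √326
  ≈ 18.06

18.06


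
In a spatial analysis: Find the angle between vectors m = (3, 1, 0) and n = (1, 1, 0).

m·n = 3·1 + 1·1 + 0·0 = 3 + 1 + 0 = 4
|m| = √(3² + 1² + 0²) = √10 ≈ 3.162
|n| = √(1² + 1² + 0²) = √2 ≈ 1.414
cos θ = (m·n)/(|m||n|) = 4/(3.162·1.414) ≈ 0.8944
θ = arccos(0.8944) ≈ 26.57°

26.57°


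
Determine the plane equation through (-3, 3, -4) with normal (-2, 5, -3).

The plane through P with normal n = (a, b, c) satisfies n·(r - P) = 0,
i.e. ax + by + cz = a·x₀ + b·y₀ + c·z₀.
d = (-2)·(-3) + 5·3 + (-3)·(-4)
  = 6 + 15 + 12
  = 33
Equation: -2x + 5y - 3z = 33

-2x + 5y - 3z = 33


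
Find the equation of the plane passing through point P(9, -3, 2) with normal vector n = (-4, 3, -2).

The plane through P with normal n = (a, b, c) satisfies n·(r - P) = 0,
i.e. ax + by + cz = a·x₀ + b·y₀ + c·z₀.
d = (-4)·9 + 3·(-3) + (-2)·2
  = -36 - 9 - 4
  = -49
Equation: -4x + 3y - 2z = -49

-4x + 3y - 2z = -49


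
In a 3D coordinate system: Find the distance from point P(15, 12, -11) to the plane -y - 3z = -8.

distance = |a·x₀ + b·y₀ + c·z₀ - d| / √(a² + b² + c²)
  = |0·15 + (-1)·12 + (-3)·(-11) - (-8)| / √(0² + (-1)² + (-3)²)
  = |0 - 12 + 33 + 8| / √(0 + 1 + 9)
  = |29| / √10
  = 29 / 3.162
  ≈ 9.171

9.171


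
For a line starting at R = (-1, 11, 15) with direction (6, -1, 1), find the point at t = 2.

P(t) = R + t·d
  = (-1 + 6·2, 11 + (-1)·2, 15 + 1·2)
  = (-1 + 12, 11 - 2, 15 + 2)
  = (11, 9, 17)

(11, 9, 17)


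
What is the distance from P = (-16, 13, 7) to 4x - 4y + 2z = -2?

distance = |a·x₀ + b·y₀ + c·z₀ - d| / √(a² + b² + c²)
  = |4·(-16) + (-4)·13 + 2·7 - (-2)| / √(4² + (-4)² + 2²)
  = |-64 - 52 + 14 + 2| / √(16 + 16 + 4)
  = |-100| / √36
  = 100 / 6
  ≈ 16.67

16.67


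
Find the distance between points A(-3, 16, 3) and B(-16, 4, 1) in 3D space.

d = √[(x₂-x₁)² + (y₂-y₁)² + (z₂-z₁)²]
  = √[(-13)² + (-12)² + (-2)²]
  = √[169 + 144 + 4]
  = √317
  ≈ 17.8

17.8


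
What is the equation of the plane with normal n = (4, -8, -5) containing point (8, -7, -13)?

The plane through P with normal n = (a, b, c) satisfies n·(r - P) = 0,
i.e. ax + by + cz = a·x₀ + b·y₀ + c·z₀.
d = 4·8 + (-8)·(-7) + (-5)·(-13)
  = 32 + 56 + 65
  = 153
Equation: 4x - 8y - 5z = 153

4x - 8y - 5z = 153


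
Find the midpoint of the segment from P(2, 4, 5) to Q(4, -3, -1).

M = ((x₁+x₂)/2, (y₁+y₂)/2, (z₁+z₂)/2)
  = ((2 + 4)/2, (4 - 3)/2, (5 - 1)/2)
  = (6/2, 1/2, 4/2)
  = (3, 0.5, 2)

(3, 0.5, 2)


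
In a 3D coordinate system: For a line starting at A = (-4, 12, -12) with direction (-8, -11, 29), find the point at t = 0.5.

P(t) = A + t·d
  = (-4 + (-8)·0.5, 12 + (-11)·0.5, -12 + 29·0.5)
  = (-4 - 4, 12 - 5.5, -12 + 14.5)
  = (-8, 6.5, 2.5)

(-8, 6.5, 2.5)


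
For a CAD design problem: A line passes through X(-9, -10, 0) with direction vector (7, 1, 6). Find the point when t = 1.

P(t) = X + t·d
  = (-9 + 7·1, -10 + 1·1, 0 + 6·1)
  = (-9 + 7, -10 + 1, 0 + 6)
  = (-2, -9, 6)

(-2, -9, 6)


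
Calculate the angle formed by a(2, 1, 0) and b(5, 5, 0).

a·b = 2·5 + 1·5 + 0·0 = 10 + 5 + 0 = 15
|a| = √(2² + 1² + 0²) = √5 ≈ 2.236
|b| = √(5² + 5² + 0²) = √50 ≈ 7.071
cos θ = (a·b)/(|a||b|) = 15/(2.236·7.071) ≈ 0.9487
θ = arccos(0.9487) ≈ 18.43°

18.43°


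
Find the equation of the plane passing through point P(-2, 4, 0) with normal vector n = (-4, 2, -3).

The plane through P with normal n = (a, b, c) satisfies n·(r - P) = 0,
i.e. ax + by + cz = a·x₀ + b·y₀ + c·z₀.
d = (-4)·(-2) + 2·4 + (-3)·0
  = 8 + 8 + 0
  = 16
Equation: -4x + 2y - 3z = 16

-4x + 2y - 3z = 16


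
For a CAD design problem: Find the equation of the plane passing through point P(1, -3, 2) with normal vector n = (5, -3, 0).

The plane through P with normal n = (a, b, c) satisfies n·(r - P) = 0,
i.e. ax + by + cz = a·x₀ + b·y₀ + c·z₀.
d = 5·1 + (-3)·(-3) + 0·2
  = 5 + 9 + 0
  = 14
Equation: 5x - 3y = 14

5x - 3y = 14


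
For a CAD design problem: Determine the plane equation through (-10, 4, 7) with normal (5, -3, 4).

The plane through P with normal n = (a, b, c) satisfies n·(r - P) = 0,
i.e. ax + by + cz = a·x₀ + b·y₀ + c·z₀.
d = 5·(-10) + (-3)·4 + 4·7
  = -50 - 12 + 28
  = -34
Equation: 5x - 3y + 4z = -34

5x - 3y + 4z = -34


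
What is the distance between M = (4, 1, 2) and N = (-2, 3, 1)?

d = √[(x₂-x₁)² + (y₂-y₁)² + (z₂-z₁)²]
  = √[(-6)² + 2² + (-1)²]
  = √[36 + 4 + 1]
  = √41
  ≈ 6.403

6.403


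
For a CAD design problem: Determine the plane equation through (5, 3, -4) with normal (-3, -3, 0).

The plane through P with normal n = (a, b, c) satisfies n·(r - P) = 0,
i.e. ax + by + cz = a·x₀ + b·y₀ + c·z₀.
d = (-3)·5 + (-3)·3 + 0·(-4)
  = -15 - 9 + 0
  = -24
Equation: -3x - 3y = -24

-3x - 3y = -24


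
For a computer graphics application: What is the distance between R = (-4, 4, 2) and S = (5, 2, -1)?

d = √[(x₂-x₁)² + (y₂-y₁)² + (z₂-z₁)²]
  = √[9² + (-2)² + (-3)²]
  = √[81 + 4 + 9]
  = √94
  ≈ 9.695

9.695


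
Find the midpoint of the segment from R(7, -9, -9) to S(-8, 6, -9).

M = ((x₁+x₂)/2, (y₁+y₂)/2, (z₁+z₂)/2)
  = ((7 - 8)/2, (-9 + 6)/2, (-9 - 9)/2)
  = (-1/2, -3/2, -18/2)
  = (-0.5, -1.5, -9)

(-0.5, -1.5, -9)


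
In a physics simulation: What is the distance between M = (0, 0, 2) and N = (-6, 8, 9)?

d = √[(x₂-x₁)² + (y₂-y₁)² + (z₂-z₁)²]
  = √[(-6)² + 8² + 7²]
  = √[36 + 64 + 49]
  = √149
  ≈ 12.21

12.21


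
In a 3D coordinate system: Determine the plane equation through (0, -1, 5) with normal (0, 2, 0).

The plane through P with normal n = (a, b, c) satisfies n·(r - P) = 0,
i.e. ax + by + cz = a·x₀ + b·y₀ + c·z₀.
d = 0·0 + 2·(-1) + 0·5
  = 0 - 2 + 0
  = -2
Equation: 2y = -2

2y = -2


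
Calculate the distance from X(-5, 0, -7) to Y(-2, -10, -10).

d = √[(x₂-x₁)² + (y₂-y₁)² + (z₂-z₁)²]
  = √[3² + (-10)² + (-3)²]
  = √[9 + 100 + 9]
  = √118
  ≈ 10.86

10.86


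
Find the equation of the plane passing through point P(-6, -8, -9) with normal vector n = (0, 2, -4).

The plane through P with normal n = (a, b, c) satisfies n·(r - P) = 0,
i.e. ax + by + cz = a·x₀ + b·y₀ + c·z₀.
d = 0·(-6) + 2·(-8) + (-4)·(-9)
  = 0 - 16 + 36
  = 20
Equation: 2y - 4z = 20

2y - 4z = 20


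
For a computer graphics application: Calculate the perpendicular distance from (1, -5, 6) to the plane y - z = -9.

distance = |a·x₀ + b·y₀ + c·z₀ - d| / √(a² + b² + c²)
  = |0·1 + 1·(-5) + (-1)·6 - (-9)| / √(0² + 1² + (-1)²)
  = |0 - 5 - 6 + 9| / √(0 + 1 + 1)
  = |-2| / √2
  = 2 / 1.414
  ≈ 1.414

1.414


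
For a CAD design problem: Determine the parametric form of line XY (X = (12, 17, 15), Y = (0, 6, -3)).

Direction vector d = Y - X = (0 - 12, 6 - 17, -3 - 15) = (-12, -11, -18)
Parametric form r = X + t·d:
x = 12 - 12t, y = 17 - 11t, z = 15 - 18t

x = 12 - 12t, y = 17 - 11t, z = 15 - 18t


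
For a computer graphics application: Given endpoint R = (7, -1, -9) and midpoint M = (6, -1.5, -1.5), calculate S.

S = 2M - R
  = (2·6 - 7, 2·(-1.5) - (-1), 2·(-1.5) - (-9))
  = (12 - 7, -3 + 1, -3 + 9)
  = (5, -2, 6)

(5, -2, 6)


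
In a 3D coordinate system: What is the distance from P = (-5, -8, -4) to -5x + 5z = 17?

distance = |a·x₀ + b·y₀ + c·z₀ - d| / √(a² + b² + c²)
  = |(-5)·(-5) + 0·(-8) + 5·(-4) - 17| / √((-5)² + 0² + 5²)
  = |25 + 0 - 20 - 17| / √(25 + 0 + 25)
  = |-12| / √50
  = 12 / 7.071
  ≈ 1.697

1.697


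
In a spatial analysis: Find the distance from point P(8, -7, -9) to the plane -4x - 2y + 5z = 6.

distance = |a·x₀ + b·y₀ + c·z₀ - d| / √(a² + b² + c²)
  = |(-4)·8 + (-2)·(-7) + 5·(-9) - 6| / √((-4)² + (-2)² + 5²)
  = |-32 + 14 - 45 - 6| / √(16 + 4 + 25)
  = |-69| / √45
  = 69 / 6.708
  ≈ 10.29

10.29


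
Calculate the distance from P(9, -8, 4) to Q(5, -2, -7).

d = √[(x₂-x₁)² + (y₂-y₁)² + (z₂-z₁)²]
  = √[(-4)² + 6² + (-11)²]
  = √[16 + 36 + 121]
  = √173
  ≈ 13.15

13.15


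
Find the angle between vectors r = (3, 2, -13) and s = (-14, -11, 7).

r·s = 3·(-14) + 2·(-11) + (-13)·7 = -42 - 22 - 91 = -155
|r| = √(3² + 2² + (-13)²) = √182 ≈ 13.49
|s| = √((-14)² + (-11)² + 7²) = √366 ≈ 19.13
cos θ = (r·s)/(|r||s|) = -155/(13.49·19.13) ≈ -0.6006
θ = arccos(-0.6006) ≈ 126.9°

126.9°


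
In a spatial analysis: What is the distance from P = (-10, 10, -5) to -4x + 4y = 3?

distance = |a·x₀ + b·y₀ + c·z₀ - d| / √(a² + b² + c²)
  = |(-4)·(-10) + 4·10 + 0·(-5) - 3| / √((-4)² + 4² + 0²)
  = |40 + 40 + 0 - 3| / √(16 + 16 + 0)
  = |77| / √32
  = 77 / 5.657
  ≈ 13.61

13.61


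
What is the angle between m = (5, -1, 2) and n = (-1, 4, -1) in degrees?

m·n = 5·(-1) + (-1)·4 + 2·(-1) = -5 - 4 - 2 = -11
|m| = √(5² + (-1)² + 2²) = √30 ≈ 5.477
|n| = √((-1)² + 4² + (-1)²) = √18 ≈ 4.243
cos θ = (m·n)/(|m||n|) = -11/(5.477·4.243) ≈ -0.4734
θ = arccos(-0.4734) ≈ 118.3°

118.3°


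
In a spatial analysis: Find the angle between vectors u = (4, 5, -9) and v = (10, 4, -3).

u·v = 4·10 + 5·4 + (-9)·(-3) = 40 + 20 + 27 = 87
|u| = √(4² + 5² + (-9)²) = √122 ≈ 11.05
|v| = √(10² + 4² + (-3)²) = √125 ≈ 11.18
cos θ = (u·v)/(|u||v|) = 87/(11.05·11.18) ≈ 0.7045
θ = arccos(0.7045) ≈ 45.21°

45.21°
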